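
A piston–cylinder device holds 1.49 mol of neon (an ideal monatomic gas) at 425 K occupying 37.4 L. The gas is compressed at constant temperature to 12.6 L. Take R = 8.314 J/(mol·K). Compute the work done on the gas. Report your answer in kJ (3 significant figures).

Isothermal: W = nRT ln(V₂/V₁).
W = (1.49)(8.314)(425) × ln(12.6/37.4)
  = 5265 × -1.088
W_by_gas = -5728 J; work on gas = −W_by = 5728 J.

W ≈ 5.73 kJ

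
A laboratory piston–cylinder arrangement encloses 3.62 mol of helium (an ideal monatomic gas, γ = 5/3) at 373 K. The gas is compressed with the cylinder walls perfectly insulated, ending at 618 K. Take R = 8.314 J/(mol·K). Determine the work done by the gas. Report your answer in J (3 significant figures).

Adiabatic ⇒ Q = 0, so W_by = −ΔU = nCᵥ(T₁ − T₂).
Cᵥ = 3R/2 = 12.47 J/(mol·K).
W = (3.62)(12.47)(373 − 618) = -11061 J.

W ≈ -11100 J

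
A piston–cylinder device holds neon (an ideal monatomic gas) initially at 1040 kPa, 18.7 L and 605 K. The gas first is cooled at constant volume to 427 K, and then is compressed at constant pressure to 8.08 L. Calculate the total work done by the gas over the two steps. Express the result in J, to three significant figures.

Step 1 (isochoric): W = 0 (constant volume).
After step 1: P = 734 kPa (V unchanged).
Step 2 (isobaric): W = PΔV = (734 kPa)(8.08 − 18.7 L) = -7795 J.
W_total = 0 − 7795 = -7795 J.

W_total ≈ -7800 J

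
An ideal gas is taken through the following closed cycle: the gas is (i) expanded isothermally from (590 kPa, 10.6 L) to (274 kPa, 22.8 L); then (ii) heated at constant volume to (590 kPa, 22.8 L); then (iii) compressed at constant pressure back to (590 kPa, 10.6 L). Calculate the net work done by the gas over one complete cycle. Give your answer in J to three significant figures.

Leg (i): W = PᵢVᵢ ln(V_f/Vᵢ) = (6254) ln(22.8/10.6) = 4790 J.
Leg (ii): W = 0.
Leg (iii): W = PΔV = (590)(10.6 − 22.8) = -7198 J.
W_net = 4790 − 7198 = -2408 J.

W_net ≈ -2410 J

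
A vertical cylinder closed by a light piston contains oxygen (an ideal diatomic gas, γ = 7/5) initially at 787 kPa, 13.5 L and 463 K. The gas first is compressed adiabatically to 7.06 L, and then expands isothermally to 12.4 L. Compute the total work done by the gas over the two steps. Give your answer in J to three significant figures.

W_total ≈ -107 J

Step 1 (adiabatic): W = (P₁V₁ − P₂V₂)/(γ−1) = (10624 − 13770)/0.4 = -7863 J.
After step 1: P = 1950 kPa, V = 7.06 L, T = 600.1 K.
Step 2 (isothermal): W = P₁V₁ ln(V₂/V₁) = (13770) ln(12.4/7.06) = 7756 J.
W_total = -7863 + 7756 = -106.9 J.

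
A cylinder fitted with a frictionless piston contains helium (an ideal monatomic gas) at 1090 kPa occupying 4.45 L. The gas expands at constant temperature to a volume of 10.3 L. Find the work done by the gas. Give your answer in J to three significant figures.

Isothermal: W = nRT ln(V₂/V₁) = P₁V₁ ln(V₂/V₁).
P₁V₁ = (1090 kPa)(4.45 L) = 4850 J.
W = 4850 × ln(10.3/4.45) = 4850 × 0.8392
W_by_gas = 4071 J.

W ≈ 4070 J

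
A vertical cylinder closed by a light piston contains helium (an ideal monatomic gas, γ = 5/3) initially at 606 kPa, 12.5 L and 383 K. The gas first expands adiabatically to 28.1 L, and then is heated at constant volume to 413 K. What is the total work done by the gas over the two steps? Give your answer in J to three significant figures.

Step 1 (adiabatic): W = (P₁V₁ − P₂V₂)/(γ−1) = (7575 − 4414)/0.667 = 4741 J.
Step 2 (isochoric): W = 0 (constant volume).
W_total = 4741 + 0 = 4741 J.

W_total ≈ 4740 J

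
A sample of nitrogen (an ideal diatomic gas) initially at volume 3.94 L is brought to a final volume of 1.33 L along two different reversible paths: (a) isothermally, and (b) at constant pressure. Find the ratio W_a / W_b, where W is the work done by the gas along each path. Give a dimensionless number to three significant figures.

W_a / W_b ≈ 1.64

Path (a) isothermal: W = P₁V₁ ln(V₂/V₁) → W_a/(P₁V₁) = -1.086.
Path (b) isobaric: W = P₁(V₂ − V₁) → W_b/(P₁V₁) = -0.6624.
W_a / W_b = -1.086 / -0.6624 = 1.639.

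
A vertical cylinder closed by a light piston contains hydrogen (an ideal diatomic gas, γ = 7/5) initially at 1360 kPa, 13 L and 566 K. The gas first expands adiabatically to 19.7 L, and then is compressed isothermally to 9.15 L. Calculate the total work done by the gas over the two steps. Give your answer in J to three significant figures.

Step 1 (adiabatic): W = (P₁V₁ − P₂V₂)/(γ−1) = (17680 − 14972)/0.4 = 6771 J.
After step 1: P = 760 kPa, V = 19.7 L, T = 479.3 K.
Step 2 (isothermal): W = P₁V₁ ln(V₂/V₁) = (14972) ln(9.15/19.7) = -11481 J.
W_total = 6771 − 11481 = -4711 J.

W_total ≈ -4710 J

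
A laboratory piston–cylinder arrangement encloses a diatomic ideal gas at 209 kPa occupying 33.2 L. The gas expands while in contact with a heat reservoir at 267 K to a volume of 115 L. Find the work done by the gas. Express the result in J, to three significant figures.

Isothermal: W = nRT ln(V₂/V₁) = P₁V₁ ln(V₂/V₁).
P₁V₁ = (209 kPa)(33.2 L) = 6939 J.
W = 6939 × ln(115/33.2) = 6939 × 1.242
W_by_gas = 8621 J.

W ≈ 8620 J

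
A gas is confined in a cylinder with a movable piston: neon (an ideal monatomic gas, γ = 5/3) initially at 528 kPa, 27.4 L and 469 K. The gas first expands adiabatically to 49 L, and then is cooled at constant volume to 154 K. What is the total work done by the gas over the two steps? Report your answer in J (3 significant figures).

Step 1 (adiabatic): W = (P₁V₁ − P₂V₂)/(γ−1) = (14467 − 9819)/0.667 = 6972 J.
Step 2 (isochoric): W = 0 (constant volume).
W_total = 6972 + 0 = 6972 J.

W_total ≈ 6970 J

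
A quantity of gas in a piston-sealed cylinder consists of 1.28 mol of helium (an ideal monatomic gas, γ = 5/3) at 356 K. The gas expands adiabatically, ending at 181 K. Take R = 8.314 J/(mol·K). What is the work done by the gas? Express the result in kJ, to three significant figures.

W ≈ 2.79 kJ

Adiabatic ⇒ Q = 0, so W_by = −ΔU = nCᵥ(T₁ − T₂).
Cᵥ = 3R/2 = 12.47 J/(mol·K).
W = (1.28)(12.47)(356 − 181) = 2794 J.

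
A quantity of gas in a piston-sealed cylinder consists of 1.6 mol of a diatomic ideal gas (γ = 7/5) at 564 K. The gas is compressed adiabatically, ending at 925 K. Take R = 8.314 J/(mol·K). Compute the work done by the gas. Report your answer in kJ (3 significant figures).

Adiabatic ⇒ Q = 0, so W_by = −ΔU = nCᵥ(T₁ − T₂).
Cᵥ = 5R/2 = 20.79 J/(mol·K).
W = (1.6)(20.79)(564 − 925) = -12005 J.

W ≈ -12.0 kJ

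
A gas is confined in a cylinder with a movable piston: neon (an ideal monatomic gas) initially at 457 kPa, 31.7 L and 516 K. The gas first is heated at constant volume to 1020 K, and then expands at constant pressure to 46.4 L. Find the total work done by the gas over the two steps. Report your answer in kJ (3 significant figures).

Step 1 (isochoric): W = 0 (constant volume).
After step 1: P = 903.4 kPa (V unchanged).
Step 2 (isobaric): W = PΔV = (903.4 kPa)(46.4 − 31.7 L) = 13280 J.
W_total = 0 + 13280 = 13280 J.

W_total ≈ 13.3 kJ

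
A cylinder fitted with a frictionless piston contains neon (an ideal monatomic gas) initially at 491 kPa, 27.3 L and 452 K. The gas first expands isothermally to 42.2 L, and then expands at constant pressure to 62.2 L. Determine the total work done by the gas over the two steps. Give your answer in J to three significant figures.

Step 1 (isothermal): W = P₁V₁ ln(V₂/V₁) = (13404) ln(42.2/27.3) = 5838 J.
After step 1: P = 317.6 kPa, V = 42.2 L, T = 452 K.
Step 2 (isobaric): W = PΔV = (317.6 kPa)(62.2 − 42.2 L) = 6353 J.
W_total = 5838 + 6353 = 12191 J.

W_total ≈ 12200 J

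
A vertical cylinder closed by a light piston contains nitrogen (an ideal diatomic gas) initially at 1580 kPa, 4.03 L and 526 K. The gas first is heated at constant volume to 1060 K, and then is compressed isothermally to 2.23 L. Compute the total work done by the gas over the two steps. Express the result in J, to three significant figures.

W_total ≈ -7590 J

Step 1 (isochoric): W = 0 (constant volume).
After step 1: P = 3184 kPa (V unchanged).
Step 2 (isothermal): W = P₁V₁ ln(V₂/V₁) = (12832) ln(2.23/4.03) = -7593 J.
W_total = 0 − 7593 = -7593 J.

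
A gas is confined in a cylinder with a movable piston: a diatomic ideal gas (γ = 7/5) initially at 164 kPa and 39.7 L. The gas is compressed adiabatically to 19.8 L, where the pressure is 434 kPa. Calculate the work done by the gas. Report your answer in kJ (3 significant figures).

Adiabatic: W = (P₁V₁ − P₂V₂)/(γ − 1) with γ = 7/5.
P₁V₁ = 6511 J, P₂V₂ = 8593 J.
W = (6511 − 8593) / 0.4 = -5206 J.

W ≈ -5.21 kJ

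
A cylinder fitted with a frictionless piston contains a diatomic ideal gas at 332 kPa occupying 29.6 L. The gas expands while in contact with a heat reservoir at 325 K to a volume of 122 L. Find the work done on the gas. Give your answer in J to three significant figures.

Isothermal: W = nRT ln(V₂/V₁) = P₁V₁ ln(V₂/V₁).
P₁V₁ = (332 kPa)(29.6 L) = 9827 J.
W = 9827 × ln(122/29.6) = 9827 × 1.416
W_by_gas = 13918 J; work on gas = −W_by = -13918 J.

W ≈ -13900 J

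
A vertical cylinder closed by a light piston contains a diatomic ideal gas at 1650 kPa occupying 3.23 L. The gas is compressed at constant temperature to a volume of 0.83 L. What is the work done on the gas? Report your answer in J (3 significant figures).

Isothermal: W = nRT ln(V₂/V₁) = P₁V₁ ln(V₂/V₁).
P₁V₁ = (1650 kPa)(3.23 L) = 5330 J.
W = 5330 × ln(0.83/3.23) = 5330 × -1.359
W_by_gas = -7242 J; work on gas = −W_by = 7242 J.

W ≈ 7240 J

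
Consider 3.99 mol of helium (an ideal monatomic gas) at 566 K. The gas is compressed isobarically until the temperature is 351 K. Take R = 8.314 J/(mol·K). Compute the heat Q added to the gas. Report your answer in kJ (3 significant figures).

Isobaric: W = nRΔT = (3.99)(8.314)(-215) = -7132 J.
ΔU = nCᵥΔT with Cᵥ = 3R/2: ΔU = (3.99)(12.47)(-215) = -10698 J.
Q = ΔU + W = -10698 − 7132 = -17830 J.

Q ≈ -17.8 kJ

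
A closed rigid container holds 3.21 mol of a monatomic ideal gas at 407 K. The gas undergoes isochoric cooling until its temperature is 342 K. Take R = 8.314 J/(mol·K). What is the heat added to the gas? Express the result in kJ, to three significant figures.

Constant volume ⇒ W = 0, so Q = ΔU = nCᵥΔT with Cᵥ = 3R/2 = 12.47 J/(mol·K).
ΔU = (3.21)(12.47)(342 − 407) = -2602 J.

Q ≈ -2.60 kJ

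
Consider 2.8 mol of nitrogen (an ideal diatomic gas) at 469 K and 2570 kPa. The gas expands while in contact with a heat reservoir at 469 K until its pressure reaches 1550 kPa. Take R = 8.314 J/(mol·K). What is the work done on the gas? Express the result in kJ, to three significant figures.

W ≈ -5.52 kJ

Isothermal process: W = nRT ln(V₂/V₁) = nRT ln(P₁/P₂).
W = (2.8)(8.314)(469) × ln(2570/1550)
  = 10918 × ln(1.658) = 10918 × 0.5057
W_by_gas = 5521 J; work on gas = −W_by = -5521 J.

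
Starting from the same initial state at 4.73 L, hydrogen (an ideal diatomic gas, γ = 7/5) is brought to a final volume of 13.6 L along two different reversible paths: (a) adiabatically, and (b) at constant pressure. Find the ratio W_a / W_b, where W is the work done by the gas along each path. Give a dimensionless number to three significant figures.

Path (a) adiabatic: W = P₁V₁(1 − (V₁/V₂)^(γ−1))/(γ−1) → W_a/(P₁V₁) = 0.8614.
Path (b) isobaric: W = P₁(V₂ − V₁) → W_b/(P₁V₁) = 1.875.
W_a / W_b = 0.8614 / 1.875 = 0.4594.

W_a / W_b ≈ 0.459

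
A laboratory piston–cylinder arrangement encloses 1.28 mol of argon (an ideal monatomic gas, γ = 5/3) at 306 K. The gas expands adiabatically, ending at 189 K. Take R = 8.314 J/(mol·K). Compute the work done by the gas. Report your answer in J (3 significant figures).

Adiabatic ⇒ Q = 0, so W_by = −ΔU = nCᵥ(T₁ − T₂).
Cᵥ = 3R/2 = 12.47 J/(mol·K).
W = (1.28)(12.47)(306 − 189) = 1868 J.

W ≈ 1870 J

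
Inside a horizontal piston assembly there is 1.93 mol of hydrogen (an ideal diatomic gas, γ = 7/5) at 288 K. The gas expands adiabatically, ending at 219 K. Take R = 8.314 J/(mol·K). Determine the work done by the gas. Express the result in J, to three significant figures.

W ≈ 2770 J

Adiabatic ⇒ Q = 0, so W_by = −ΔU = nCᵥ(T₁ − T₂).
Cᵥ = 5R/2 = 20.79 J/(mol·K).
W = (1.93)(20.79)(288 − 219) = 2768 J.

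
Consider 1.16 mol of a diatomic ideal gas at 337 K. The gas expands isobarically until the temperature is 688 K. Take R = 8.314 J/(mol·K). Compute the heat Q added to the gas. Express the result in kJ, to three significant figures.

Q ≈ 11.8 kJ

Isobaric: W = nRΔT = (1.16)(8.314)(351) = 3385 J.
ΔU = nCᵥΔT with Cᵥ = 5R/2: ΔU = (1.16)(20.79)(351) = 8463 J.
Q = ΔU + W = 8463 + 3385 = 11848 J.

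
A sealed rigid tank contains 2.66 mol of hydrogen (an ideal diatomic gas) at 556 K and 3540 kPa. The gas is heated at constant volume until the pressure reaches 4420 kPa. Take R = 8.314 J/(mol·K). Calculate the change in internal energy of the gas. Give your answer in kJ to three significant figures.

Constant volume ⇒ W = 0, so Q = ΔU = nCᵥΔT with Cᵥ = 5R/2 = 20.79 J/(mol·K).
At constant V, T₂/T₁ = P₂/P₁ ⇒ ΔT = T₁(P₂/P₁ − 1) = 556·(4420/3540 − 1) = 138.2 K.
ΔU = (2.66)(20.79)(138.2) = 7642 J.

ΔU ≈ 7.64 kJ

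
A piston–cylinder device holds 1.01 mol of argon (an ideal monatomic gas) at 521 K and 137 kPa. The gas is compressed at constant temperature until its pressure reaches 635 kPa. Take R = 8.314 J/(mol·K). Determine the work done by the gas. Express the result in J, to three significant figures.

Isothermal process: W = nRT ln(V₂/V₁) = nRT ln(P₁/P₂).
W = (1.01)(8.314)(521) × ln(137/635)
  = 4375 × ln(0.2157) = 4375 × -1.534
W_by_gas = -6710 J.

W ≈ -6710 J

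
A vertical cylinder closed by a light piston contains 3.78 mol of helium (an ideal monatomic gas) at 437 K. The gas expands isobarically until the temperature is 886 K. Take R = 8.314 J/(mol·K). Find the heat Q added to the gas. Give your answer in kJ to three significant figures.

Isobaric: W = nRΔT = (3.78)(8.314)(449) = 14111 J.
ΔU = nCᵥΔT with Cᵥ = 3R/2: ΔU = (3.78)(12.47)(449) = 21166 J.
Q = ΔU + W = 21166 + 14111 = 35277 J.

Q ≈ 35.3 kJ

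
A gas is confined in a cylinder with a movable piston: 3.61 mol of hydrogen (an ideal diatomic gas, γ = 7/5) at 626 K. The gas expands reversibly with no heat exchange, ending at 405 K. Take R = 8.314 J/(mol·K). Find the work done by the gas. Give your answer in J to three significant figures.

W ≈ 16600 J

Adiabatic ⇒ Q = 0, so W_by = −ΔU = nCᵥ(T₁ − T₂).
Cᵥ = 5R/2 = 20.79 J/(mol·K).
W = (3.61)(20.79)(626 − 405) = 16582 J.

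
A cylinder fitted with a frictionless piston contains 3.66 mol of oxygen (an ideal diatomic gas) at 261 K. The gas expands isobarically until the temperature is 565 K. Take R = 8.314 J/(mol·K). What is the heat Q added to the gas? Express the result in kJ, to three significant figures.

Isobaric: W = nRΔT = (3.66)(8.314)(304) = 9250 J.
ΔU = nCᵥΔT with Cᵥ = 5R/2: ΔU = (3.66)(20.79)(304) = 23126 J.
Q = ΔU + W = 23126 + 9250 = 32377 J.

Q ≈ 32.4 kJ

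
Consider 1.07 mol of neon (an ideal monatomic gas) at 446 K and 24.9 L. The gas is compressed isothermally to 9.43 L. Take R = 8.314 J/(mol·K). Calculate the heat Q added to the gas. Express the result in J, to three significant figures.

Isothermal ⇒ ΔU = 0, so Q = W = nRT ln(V₂/V₁).
Q = (1.07)(8.314)(446) ln(9.43/24.9) = 3968 × -0.971 = -3852 J.

Q ≈ -3850 J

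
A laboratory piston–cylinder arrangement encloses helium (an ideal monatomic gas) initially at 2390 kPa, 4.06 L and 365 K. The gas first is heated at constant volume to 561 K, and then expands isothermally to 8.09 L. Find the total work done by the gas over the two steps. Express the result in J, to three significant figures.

W_total ≈ 10300 J

Step 1 (isochoric): W = 0 (constant volume).
After step 1: P = 3673 kPa (V unchanged).
Step 2 (isothermal): W = P₁V₁ ln(V₂/V₁) = (14914) ln(8.09/4.06) = 10282 J.
W_total = 0 + 10282 = 10282 J.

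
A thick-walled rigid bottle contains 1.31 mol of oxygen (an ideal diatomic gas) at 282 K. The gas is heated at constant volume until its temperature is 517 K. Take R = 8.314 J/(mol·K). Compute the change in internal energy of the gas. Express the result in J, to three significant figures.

Constant volume ⇒ W = 0, so Q = ΔU = nCᵥΔT with Cᵥ = 5R/2 = 20.79 J/(mol·K).
ΔU = (1.31)(20.79)(517 − 282) = 6399 J.

ΔU ≈ 6400 J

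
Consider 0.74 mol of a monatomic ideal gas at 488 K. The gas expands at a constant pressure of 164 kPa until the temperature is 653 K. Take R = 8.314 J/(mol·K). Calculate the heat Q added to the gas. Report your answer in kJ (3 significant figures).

Isobaric: W = nRΔT = (0.74)(8.314)(165) = 1015 J.
ΔU = nCᵥΔT with Cᵥ = 3R/2: ΔU = (0.74)(12.47)(165) = 1523 J.
Q = ΔU + W = 1523 + 1015 = 2538 J.

Q ≈ 2.54 kJ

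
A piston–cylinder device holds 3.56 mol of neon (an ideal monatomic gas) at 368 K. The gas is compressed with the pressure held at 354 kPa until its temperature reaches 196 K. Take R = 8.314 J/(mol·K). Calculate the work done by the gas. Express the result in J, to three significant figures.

Isobaric: W = P ΔV = nR ΔT.
W = (3.56)(8.314)(196 − 368) = -5091 J.

W ≈ -5090 J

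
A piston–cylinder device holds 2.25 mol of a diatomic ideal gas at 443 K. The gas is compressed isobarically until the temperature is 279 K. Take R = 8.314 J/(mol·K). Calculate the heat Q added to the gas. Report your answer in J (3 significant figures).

Isobaric: W = nRΔT = (2.25)(8.314)(-164) = -3068 J.
ΔU = nCᵥΔT with Cᵥ = 5R/2: ΔU = (2.25)(20.79)(-164) = -7670 J.
Q = ΔU + W = -7670 − 3068 = -10738 J.

Q ≈ -10700 J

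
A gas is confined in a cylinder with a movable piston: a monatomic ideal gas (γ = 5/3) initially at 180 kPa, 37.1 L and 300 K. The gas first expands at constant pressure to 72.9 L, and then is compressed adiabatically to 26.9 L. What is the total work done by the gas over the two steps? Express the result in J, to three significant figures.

W_total ≈ -12100 J

Step 1 (isobaric): W = PΔV = (180 kPa)(72.9 − 37.1 L) = 6444 J.
After step 1: P = 180 kPa, V = 72.9 L, T = 589.5 K.
Step 2 (adiabatic): W = (P₁V₁ − P₂V₂)/(γ−1) = (13122 − 25506)/0.667 = -18577 J.
W_total = 6444 − 18577 = -12133 J.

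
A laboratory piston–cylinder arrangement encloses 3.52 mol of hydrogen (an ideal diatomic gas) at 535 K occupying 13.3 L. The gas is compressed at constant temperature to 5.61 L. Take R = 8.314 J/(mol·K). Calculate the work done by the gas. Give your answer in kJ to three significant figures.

W ≈ -13.5 kJ

Isothermal: W = nRT ln(V₂/V₁).
W = (3.52)(8.314)(535) × ln(5.61/13.3)
  = 15657 × -0.8632
W_by_gas = -13515 J.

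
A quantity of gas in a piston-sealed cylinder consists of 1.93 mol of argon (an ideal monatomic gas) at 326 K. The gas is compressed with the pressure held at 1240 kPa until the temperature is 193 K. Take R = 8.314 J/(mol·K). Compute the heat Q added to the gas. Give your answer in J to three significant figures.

Q ≈ -5340 J

Isobaric: W = nRΔT = (1.93)(8.314)(-133) = -2134 J.
ΔU = nCᵥΔT with Cᵥ = 3R/2: ΔU = (1.93)(12.47)(-133) = -3201 J.
Q = ΔU + W = -3201 − 2134 = -5335 J.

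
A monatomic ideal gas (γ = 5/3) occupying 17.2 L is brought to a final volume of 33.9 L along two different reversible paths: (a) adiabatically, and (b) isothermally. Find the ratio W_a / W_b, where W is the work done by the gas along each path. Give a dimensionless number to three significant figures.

W_a / W_b ≈ 0.804

Path (a) adiabatic: W = P₁V₁(1 − (V₁/V₂)^(γ−1))/(γ−1) → W_a/(P₁V₁) = 0.5458.
Path (b) isothermal: W = P₁V₁ ln(V₂/V₁) → W_b/(P₁V₁) = 0.6785.
W_a / W_b = 0.5458 / 0.6785 = 0.8044.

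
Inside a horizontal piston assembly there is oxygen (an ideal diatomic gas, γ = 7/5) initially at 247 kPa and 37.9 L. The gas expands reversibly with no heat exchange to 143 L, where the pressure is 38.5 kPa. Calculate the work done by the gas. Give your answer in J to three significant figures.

Adiabatic: W = (P₁V₁ − P₂V₂)/(γ − 1) with γ = 7/5.
P₁V₁ = 9361 J, P₂V₂ = 5506 J.
W = (9361 − 5506) / 0.4 = 9640 J.

W ≈ 9640 J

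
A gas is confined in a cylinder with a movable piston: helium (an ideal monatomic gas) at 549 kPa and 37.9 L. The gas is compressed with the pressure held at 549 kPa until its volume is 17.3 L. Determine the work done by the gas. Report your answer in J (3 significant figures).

W ≈ -11300 J

Isobaric: W = P ΔV.
W = (549 kPa)(17.3 − 37.9 L) = (549)(-20.6) = -11309 J.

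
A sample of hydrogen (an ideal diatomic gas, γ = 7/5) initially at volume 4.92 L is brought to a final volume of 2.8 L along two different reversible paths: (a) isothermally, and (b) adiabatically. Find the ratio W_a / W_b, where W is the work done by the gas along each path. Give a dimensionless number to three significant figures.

W_a / W_b ≈ 0.891

Path (a) isothermal: W = P₁V₁ ln(V₂/V₁) → W_a/(P₁V₁) = -0.5637.
Path (b) adiabatic: W = P₁V₁(1 − (V₁/V₂)^(γ−1))/(γ−1) → W_b/(P₁V₁) = -0.6323.
W_a / W_b = -0.5637 / -0.6323 = 0.8915.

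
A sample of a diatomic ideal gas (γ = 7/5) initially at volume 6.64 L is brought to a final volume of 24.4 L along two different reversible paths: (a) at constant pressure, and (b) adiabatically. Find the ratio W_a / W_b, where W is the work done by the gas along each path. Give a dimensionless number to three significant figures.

W_a / W_b ≈ 2.64

Path (a) isobaric: W = P₁(V₂ − V₁) → W_a/(P₁V₁) = 2.675.
Path (b) adiabatic: W = P₁V₁(1 − (V₁/V₂)^(γ−1))/(γ−1) → W_b/(P₁V₁) = 1.015.
W_a / W_b = 2.675 / 1.015 = 2.636.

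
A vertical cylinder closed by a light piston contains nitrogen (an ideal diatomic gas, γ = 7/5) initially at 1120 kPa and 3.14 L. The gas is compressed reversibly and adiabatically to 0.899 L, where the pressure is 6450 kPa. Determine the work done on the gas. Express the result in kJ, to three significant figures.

W ≈ 5.70 kJ

Adiabatic: W = (P₁V₁ − P₂V₂)/(γ − 1) with γ = 7/5.
P₁V₁ = 3517 J, P₂V₂ = 5799 J.
W = (3517 − 5799) / 0.4 = -5704 J.
Work on gas = −W_by = 5704 J.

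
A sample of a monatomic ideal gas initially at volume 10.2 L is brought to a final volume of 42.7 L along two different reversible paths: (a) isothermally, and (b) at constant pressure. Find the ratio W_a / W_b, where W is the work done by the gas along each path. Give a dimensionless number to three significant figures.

W_a / W_b ≈ 0.449

Path (a) isothermal: W = P₁V₁ ln(V₂/V₁) → W_a/(P₁V₁) = 1.432.
Path (b) isobaric: W = P₁(V₂ − V₁) → W_b/(P₁V₁) = 3.186.
W_a / W_b = 1.432 / 3.186 = 0.4494.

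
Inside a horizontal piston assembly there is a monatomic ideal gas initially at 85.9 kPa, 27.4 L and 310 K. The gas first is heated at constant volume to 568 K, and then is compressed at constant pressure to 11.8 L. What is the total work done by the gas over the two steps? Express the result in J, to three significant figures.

Step 1 (isochoric): W = 0 (constant volume).
After step 1: P = 157.4 kPa (V unchanged).
Step 2 (isobaric): W = PΔV = (157.4 kPa)(11.8 − 27.4 L) = -2455 J.
W_total = 0 − 2455 = -2455 J.

W_total ≈ -2460 J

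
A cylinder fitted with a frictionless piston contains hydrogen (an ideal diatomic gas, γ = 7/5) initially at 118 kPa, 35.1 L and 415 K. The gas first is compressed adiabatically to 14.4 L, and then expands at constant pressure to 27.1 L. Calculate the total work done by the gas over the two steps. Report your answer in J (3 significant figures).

Step 1 (adiabatic): W = (P₁V₁ − P₂V₂)/(γ−1) = (4142 − 5915)/0.4 = -4433 J.
After step 1: P = 410.8 kPa, V = 14.4 L, T = 592.7 K.
Step 2 (isobaric): W = PΔV = (410.8 kPa)(27.1 − 14.4 L) = 5217 J.
W_total = -4433 + 5217 = 783.4 J.

W_total ≈ 783 J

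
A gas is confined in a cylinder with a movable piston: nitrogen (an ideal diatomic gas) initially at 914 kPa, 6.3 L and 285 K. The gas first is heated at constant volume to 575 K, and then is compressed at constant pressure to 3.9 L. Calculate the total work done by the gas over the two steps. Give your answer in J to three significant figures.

W_total ≈ -4430 J

Step 1 (isochoric): W = 0 (constant volume).
After step 1: P = 1844 kPa (V unchanged).
Step 2 (isobaric): W = PΔV = (1844 kPa)(3.9 − 6.3 L) = -4426 J.
W_total = 0 − 4426 = -4426 J.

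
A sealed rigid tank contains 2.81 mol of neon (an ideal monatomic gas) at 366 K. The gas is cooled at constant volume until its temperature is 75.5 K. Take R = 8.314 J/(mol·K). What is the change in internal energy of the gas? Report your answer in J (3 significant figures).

ΔU ≈ -10200 J

Constant volume ⇒ W = 0, so Q = ΔU = nCᵥΔT with Cᵥ = 3R/2 = 12.47 J/(mol·K).
ΔU = (2.81)(12.47)(75.5 − 366) = -10180 J.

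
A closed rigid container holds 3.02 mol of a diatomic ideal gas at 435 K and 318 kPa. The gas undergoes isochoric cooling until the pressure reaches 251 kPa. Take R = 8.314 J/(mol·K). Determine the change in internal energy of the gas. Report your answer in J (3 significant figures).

ΔU ≈ -5750 J

Constant volume ⇒ W = 0, so Q = ΔU = nCᵥΔT with Cᵥ = 5R/2 = 20.79 J/(mol·K).
At constant V, T₂/T₁ = P₂/P₁ ⇒ ΔT = T₁(P₂/P₁ − 1) = 435·(251/318 − 1) = -91.65 K.
ΔU = (3.02)(20.79)(-91.65) = -5753 J.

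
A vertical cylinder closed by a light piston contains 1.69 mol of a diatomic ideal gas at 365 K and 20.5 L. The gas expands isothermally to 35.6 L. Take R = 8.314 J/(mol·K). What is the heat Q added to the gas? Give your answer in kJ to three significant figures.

Q ≈ 2.83 kJ

Isothermal ⇒ ΔU = 0, so Q = W = nRT ln(V₂/V₁).
Q = (1.69)(8.314)(365) ln(35.6/20.5) = 5128 × 0.5519 = 2831 J.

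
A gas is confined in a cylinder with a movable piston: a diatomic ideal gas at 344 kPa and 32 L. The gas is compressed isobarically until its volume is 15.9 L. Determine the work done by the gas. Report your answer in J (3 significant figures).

Isobaric: W = P ΔV.
W = (344 kPa)(15.9 − 32 L) = (344)(-16.1) = -5538 J.

W ≈ -5540 J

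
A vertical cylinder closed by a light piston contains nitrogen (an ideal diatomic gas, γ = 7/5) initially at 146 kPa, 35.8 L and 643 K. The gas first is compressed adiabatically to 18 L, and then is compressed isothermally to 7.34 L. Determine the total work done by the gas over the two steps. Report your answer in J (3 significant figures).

Step 1 (adiabatic): W = (P₁V₁ − P₂V₂)/(γ−1) = (5227 − 6881)/0.4 = -4137 J.
After step 1: P = 382.3 kPa, V = 18 L, T = 846.6 K.
Step 2 (isothermal): W = P₁V₁ ln(V₂/V₁) = (6881) ln(7.34/18) = -6173 J.
W_total = -4137 − 6173 = -10310 J.

W_total ≈ -10300 J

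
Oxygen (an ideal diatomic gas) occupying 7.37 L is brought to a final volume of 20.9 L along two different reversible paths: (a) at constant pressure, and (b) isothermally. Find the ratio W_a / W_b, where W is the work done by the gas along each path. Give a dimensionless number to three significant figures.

W_a / W_b ≈ 1.76

Path (a) isobaric: W = P₁(V₂ − V₁) → W_a/(P₁V₁) = 1.836.
Path (b) isothermal: W = P₁V₁ ln(V₂/V₁) → W_b/(P₁V₁) = 1.042.
W_a / W_b = 1.836 / 1.042 = 1.761.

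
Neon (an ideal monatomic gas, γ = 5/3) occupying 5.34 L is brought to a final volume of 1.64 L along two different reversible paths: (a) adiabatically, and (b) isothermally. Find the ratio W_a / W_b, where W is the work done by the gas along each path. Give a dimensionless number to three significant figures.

Path (a) adiabatic: W = P₁V₁(1 − (V₁/V₂)^(γ−1))/(γ−1) → W_a/(P₁V₁) = -1.795.
Path (b) isothermal: W = P₁V₁ ln(V₂/V₁) → W_b/(P₁V₁) = -1.181.
W_a / W_b = -1.795 / -1.181 = 1.521.

W_a / W_b ≈ 1.52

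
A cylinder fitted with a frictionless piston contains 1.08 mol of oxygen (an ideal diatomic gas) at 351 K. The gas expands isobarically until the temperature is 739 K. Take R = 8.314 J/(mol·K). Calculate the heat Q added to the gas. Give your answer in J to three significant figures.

Isobaric: W = nRΔT = (1.08)(8.314)(388) = 3484 J.
ΔU = nCᵥΔT with Cᵥ = 5R/2: ΔU = (1.08)(20.79)(388) = 8710 J.
Q = ΔU + W = 8710 + 3484 = 12194 J.

Q ≈ 12200 J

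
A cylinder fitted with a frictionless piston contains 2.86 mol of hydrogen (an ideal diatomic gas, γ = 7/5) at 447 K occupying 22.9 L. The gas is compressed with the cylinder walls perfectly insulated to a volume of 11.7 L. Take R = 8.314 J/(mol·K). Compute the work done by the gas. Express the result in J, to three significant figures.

W ≈ -8190 J

Adiabatic: TV^(γ−1) = const with γ = 7/5.
T₂ = T₁ (V₁/V₂)^(γ−1) = 447 × (22.9/11.7)^0.4 = 447 × 1.308 = 584.7 K.
W_by = nCᵥ(T₁ − T₂) = (2.86)(20.79)(447 − 584.7) = -8188 J.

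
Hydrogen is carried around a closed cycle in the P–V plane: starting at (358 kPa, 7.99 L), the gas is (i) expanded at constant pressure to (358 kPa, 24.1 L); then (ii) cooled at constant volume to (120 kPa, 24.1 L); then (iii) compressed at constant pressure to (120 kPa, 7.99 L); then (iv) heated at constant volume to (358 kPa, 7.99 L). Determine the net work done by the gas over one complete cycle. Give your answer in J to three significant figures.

Constant-volume legs do no work.
W(i) = (358)(24.1 − 7.99) = 5767 J; W(iii) = (120)(7.99 − 24.1) = -1933 J.
W_net = 5767 − 1933 = 3834 J (the clockwise enclosed area).

W_net ≈ 3830 J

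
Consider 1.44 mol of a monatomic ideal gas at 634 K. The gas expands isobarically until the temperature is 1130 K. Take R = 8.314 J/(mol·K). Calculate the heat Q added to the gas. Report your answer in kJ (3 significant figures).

Isobaric: W = nRΔT = (1.44)(8.314)(496) = 5938 J.
ΔU = nCᵥΔT with Cᵥ = 3R/2: ΔU = (1.44)(12.47)(496) = 8907 J.
Q = ΔU + W = 8907 + 5938 = 14845 J.

Q ≈ 14.8 kJ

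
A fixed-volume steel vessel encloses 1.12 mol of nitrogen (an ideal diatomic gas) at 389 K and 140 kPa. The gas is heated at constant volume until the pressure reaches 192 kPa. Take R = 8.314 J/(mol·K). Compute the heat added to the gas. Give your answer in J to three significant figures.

Q ≈ 3360 J

Constant volume ⇒ W = 0, so Q = ΔU = nCᵥΔT with Cᵥ = 5R/2 = 20.79 J/(mol·K).
At constant V, T₂/T₁ = P₂/P₁ ⇒ ΔT = T₁(P₂/P₁ − 1) = 389·(192/140 − 1) = 144.5 K.
ΔU = (1.12)(20.79)(144.5) = 3364 J.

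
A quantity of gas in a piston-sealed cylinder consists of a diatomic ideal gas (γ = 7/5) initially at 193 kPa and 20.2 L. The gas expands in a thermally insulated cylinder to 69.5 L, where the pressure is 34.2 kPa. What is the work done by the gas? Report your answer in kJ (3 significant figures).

Adiabatic: W = (P₁V₁ − P₂V₂)/(γ − 1) with γ = 7/5.
P₁V₁ = 3899 J, P₂V₂ = 2377 J.
W = (3899 − 2377) / 0.4 = 3804 J.

W ≈ 3.80 kJ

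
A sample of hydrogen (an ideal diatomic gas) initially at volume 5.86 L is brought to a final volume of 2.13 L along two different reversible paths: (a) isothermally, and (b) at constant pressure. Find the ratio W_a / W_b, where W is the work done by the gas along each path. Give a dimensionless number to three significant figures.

W_a / W_b ≈ 1.59

Path (a) isothermal: W = P₁V₁ ln(V₂/V₁) → W_a/(P₁V₁) = -1.012.
Path (b) isobaric: W = P₁(V₂ − V₁) → W_b/(P₁V₁) = -0.6365.
W_a / W_b = -1.012 / -0.6365 = 1.59.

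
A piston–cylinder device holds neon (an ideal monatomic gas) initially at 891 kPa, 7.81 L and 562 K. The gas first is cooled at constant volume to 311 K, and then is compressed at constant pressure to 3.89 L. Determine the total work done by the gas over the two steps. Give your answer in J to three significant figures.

W_total ≈ -1930 J

Step 1 (isochoric): W = 0 (constant volume).
After step 1: P = 493.1 kPa (V unchanged).
Step 2 (isobaric): W = PΔV = (493.1 kPa)(3.89 − 7.81 L) = -1933 J.
W_total = 0 − 1933 = -1933 J.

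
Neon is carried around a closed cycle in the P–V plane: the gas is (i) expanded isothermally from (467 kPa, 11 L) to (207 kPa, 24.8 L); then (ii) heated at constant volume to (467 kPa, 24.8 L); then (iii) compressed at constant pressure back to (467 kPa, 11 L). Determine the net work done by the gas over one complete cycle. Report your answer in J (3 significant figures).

W_net ≈ -2270 J

Leg (i): W = PᵢVᵢ ln(V_f/Vᵢ) = (5137) ln(24.8/11) = 4176 J.
Leg (ii): W = 0.
Leg (iii): W = PΔV = (467)(11 − 24.8) = -6445 J.
W_net = 4176 − 6445 = -2268 J.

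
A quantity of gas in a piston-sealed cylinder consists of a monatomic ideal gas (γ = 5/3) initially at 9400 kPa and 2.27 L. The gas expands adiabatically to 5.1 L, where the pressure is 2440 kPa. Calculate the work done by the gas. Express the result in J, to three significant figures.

Adiabatic: W = (P₁V₁ − P₂V₂)/(γ − 1) with γ = 5/3.
P₁V₁ = 21338 J, P₂V₂ = 12444 J.
W = (21338 − 12444) / 0.6667 = 13341 J.

W ≈ 13300 J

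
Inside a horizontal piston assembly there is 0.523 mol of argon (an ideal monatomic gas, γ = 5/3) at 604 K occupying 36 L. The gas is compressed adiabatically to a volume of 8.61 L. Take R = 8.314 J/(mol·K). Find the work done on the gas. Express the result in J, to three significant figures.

Adiabatic: TV^(γ−1) = const with γ = 5/3.
T₂ = T₁ (V₁/V₂)^(γ−1) = 604 × (36/8.61)^0.667 = 604 × 2.595 = 1568 K.
W_by = nCᵥ(T₁ − T₂) = (0.523)(12.47)(604 − 1568) = -6285 J.
Work on gas = −W_by = 6285 J.

W ≈ 6280 J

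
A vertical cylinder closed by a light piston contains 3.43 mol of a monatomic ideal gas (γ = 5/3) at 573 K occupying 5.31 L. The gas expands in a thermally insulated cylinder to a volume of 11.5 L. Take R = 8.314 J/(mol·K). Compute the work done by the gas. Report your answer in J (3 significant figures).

Adiabatic: TV^(γ−1) = const with γ = 5/3.
T₂ = T₁ (V₁/V₂)^(γ−1) = 573 × (5.31/11.5)^0.667 = 573 × 0.5974 = 342.3 K.
W_by = nCᵥ(T₁ − T₂) = (3.43)(12.47)(573 − 342.3) = 9868 J.

W ≈ 9870 J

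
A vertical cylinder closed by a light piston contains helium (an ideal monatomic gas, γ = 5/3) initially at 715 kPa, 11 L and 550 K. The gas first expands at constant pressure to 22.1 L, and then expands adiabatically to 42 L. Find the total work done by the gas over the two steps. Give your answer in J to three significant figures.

Step 1 (isobaric): W = PΔV = (715 kPa)(22.1 − 11 L) = 7937 J.
After step 1: P = 715 kPa, V = 22.1 L, T = 1105 K.
Step 2 (adiabatic): W = (P₁V₁ − P₂V₂)/(γ−1) = (15802 − 10299)/0.667 = 8254 J.
W_total = 7937 + 8254 = 16190 J.

W_total ≈ 16200 J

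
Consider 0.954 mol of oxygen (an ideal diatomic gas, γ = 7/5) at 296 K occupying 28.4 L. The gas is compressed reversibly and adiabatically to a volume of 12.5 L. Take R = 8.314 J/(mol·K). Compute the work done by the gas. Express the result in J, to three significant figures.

Adiabatic: TV^(γ−1) = const with γ = 7/5.
T₂ = T₁ (V₁/V₂)^(γ−1) = 296 × (28.4/12.5)^0.4 = 296 × 1.389 = 411 K.
W_by = nCᵥ(T₁ − T₂) = (0.954)(20.79)(296 − 411) = -2281 J.

W ≈ -2280 J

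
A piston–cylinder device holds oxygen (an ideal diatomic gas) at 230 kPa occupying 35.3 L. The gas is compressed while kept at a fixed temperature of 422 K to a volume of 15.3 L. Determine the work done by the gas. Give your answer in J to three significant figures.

Isothermal: W = nRT ln(V₂/V₁) = P₁V₁ ln(V₂/V₁).
P₁V₁ = (230 kPa)(35.3 L) = 8119 J.
W = 8119 × ln(15.3/35.3) = 8119 × -0.836
W_by_gas = -6788 J.

W ≈ -6790 J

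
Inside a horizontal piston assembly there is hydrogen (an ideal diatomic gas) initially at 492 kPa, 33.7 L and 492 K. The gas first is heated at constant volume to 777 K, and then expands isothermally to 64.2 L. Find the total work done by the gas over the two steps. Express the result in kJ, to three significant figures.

W_total ≈ 16.9 kJ

Step 1 (isochoric): W = 0 (constant volume).
After step 1: P = 777 kPa (V unchanged).
Step 2 (isothermal): W = P₁V₁ ln(V₂/V₁) = (26185) ln(64.2/33.7) = 16876 J.
W_total = 0 + 16876 = 16876 J.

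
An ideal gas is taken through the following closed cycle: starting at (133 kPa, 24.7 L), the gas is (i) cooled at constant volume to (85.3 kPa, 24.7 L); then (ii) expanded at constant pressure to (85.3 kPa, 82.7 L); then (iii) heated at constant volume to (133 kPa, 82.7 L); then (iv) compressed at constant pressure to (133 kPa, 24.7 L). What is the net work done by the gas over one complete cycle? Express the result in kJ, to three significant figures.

Constant-volume legs do no work.
W(ii) = (85.3)(82.7 − 24.7) = 4947 J; W(iv) = (133)(24.7 − 82.7) = -7714 J.
W_net = 4947 − 7714 = -2767 J (the counter-clockwise enclosed area).

W_net ≈ -2.77 kJ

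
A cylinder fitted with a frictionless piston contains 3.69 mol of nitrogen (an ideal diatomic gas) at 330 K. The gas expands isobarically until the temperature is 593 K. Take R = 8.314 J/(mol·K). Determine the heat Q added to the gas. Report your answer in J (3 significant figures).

Isobaric: W = nRΔT = (3.69)(8.314)(263) = 8068 J.
ΔU = nCᵥΔT with Cᵥ = 5R/2: ΔU = (3.69)(20.79)(263) = 20171 J.
Q = ΔU + W = 20171 + 8068 = 28240 J.

Q ≈ 28200 J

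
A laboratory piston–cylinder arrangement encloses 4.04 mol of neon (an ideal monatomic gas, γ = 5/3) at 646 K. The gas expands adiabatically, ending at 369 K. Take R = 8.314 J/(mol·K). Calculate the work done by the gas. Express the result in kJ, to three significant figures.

W ≈ 14.0 kJ

Adiabatic ⇒ Q = 0, so W_by = −ΔU = nCᵥ(T₁ − T₂).
Cᵥ = 3R/2 = 12.47 J/(mol·K).
W = (4.04)(12.47)(646 − 369) = 13956 J.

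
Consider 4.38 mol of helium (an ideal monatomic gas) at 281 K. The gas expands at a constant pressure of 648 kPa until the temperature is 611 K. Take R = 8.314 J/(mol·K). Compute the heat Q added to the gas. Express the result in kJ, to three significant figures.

Isobaric: W = nRΔT = (4.38)(8.314)(330) = 12017 J.
ΔU = nCᵥΔT with Cᵥ = 3R/2: ΔU = (4.38)(12.47)(330) = 18026 J.
Q = ΔU + W = 18026 + 12017 = 30043 J.

Q ≈ 30.0 kJ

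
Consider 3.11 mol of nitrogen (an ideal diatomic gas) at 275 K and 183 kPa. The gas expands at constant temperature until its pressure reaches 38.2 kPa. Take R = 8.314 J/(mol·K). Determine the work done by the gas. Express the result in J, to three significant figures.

Isothermal process: W = nRT ln(V₂/V₁) = nRT ln(P₁/P₂).
W = (3.11)(8.314)(275) × ln(183/38.2)
  = 7111 × ln(4.791) = 7111 × 1.567
W_by_gas = 11140 J.

W ≈ 11100 J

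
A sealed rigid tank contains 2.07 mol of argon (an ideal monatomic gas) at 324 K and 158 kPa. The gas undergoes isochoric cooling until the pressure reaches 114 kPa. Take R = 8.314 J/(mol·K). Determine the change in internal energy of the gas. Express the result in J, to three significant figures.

ΔU ≈ -2330 J

Constant volume ⇒ W = 0, so Q = ΔU = nCᵥΔT with Cᵥ = 3R/2 = 12.47 J/(mol·K).
At constant V, T₂/T₁ = P₂/P₁ ⇒ ΔT = T₁(P₂/P₁ − 1) = 324·(114/158 − 1) = -90.23 K.
ΔU = (2.07)(12.47)(-90.23) = -2329 J.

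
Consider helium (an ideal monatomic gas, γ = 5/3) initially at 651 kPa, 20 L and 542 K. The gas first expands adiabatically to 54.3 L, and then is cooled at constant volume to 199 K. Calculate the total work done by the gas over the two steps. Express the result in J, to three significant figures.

Step 1 (adiabatic): W = (P₁V₁ − P₂V₂)/(γ−1) = (13020 − 6690)/0.667 = 9495 J.
Step 2 (isochoric): W = 0 (constant volume).
W_total = 9495 + 0 = 9495 J.

W_total ≈ 9490 J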